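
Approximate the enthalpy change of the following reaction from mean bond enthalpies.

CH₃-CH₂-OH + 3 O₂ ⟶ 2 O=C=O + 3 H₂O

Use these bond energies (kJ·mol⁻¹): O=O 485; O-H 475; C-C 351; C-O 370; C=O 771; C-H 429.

Bonds broken (reactants):
  C-C: 1 × 351 = 351
  C-H: 5 × 429 = 2145
  C-O: 1 × 370 = 370
  O-H: 1 × 475 = 475
  O=O: 3 × 485 = 1455
  Σ(broken) = 4796 kJ
Bonds formed (products):
  C=O: 4 × 771 = 3084
  O-H: 6 × 475 = 2850
  Σ(formed) = 5934 kJ
ΔH = Σ(broken) − Σ(formed) = 4796 − 5934 = −1138 kJ

ΔH ≈ −1138 kJ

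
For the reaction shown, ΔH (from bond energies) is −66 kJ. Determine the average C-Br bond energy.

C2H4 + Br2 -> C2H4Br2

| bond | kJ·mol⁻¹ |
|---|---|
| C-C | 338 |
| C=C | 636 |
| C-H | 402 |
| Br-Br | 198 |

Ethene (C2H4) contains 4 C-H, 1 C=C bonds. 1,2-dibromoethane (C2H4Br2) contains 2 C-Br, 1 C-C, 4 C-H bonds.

D(C-Br) ≈ 281 kJ/mol

Let D be the C-Br bond energy.
Σ(broken) = 1×198 + 4×402 + 1×636 = 2442
Σ(formed) = 2×D + 1×338 + 4×402 = 1946 + 2D
ΔH = Σ(broken) − Σ(formed) = (2442) − (1946 + 2D) = +496 − 2D
Setting this equal to −66 kJ gives 2D = 562, so D = 281 kJ/mol.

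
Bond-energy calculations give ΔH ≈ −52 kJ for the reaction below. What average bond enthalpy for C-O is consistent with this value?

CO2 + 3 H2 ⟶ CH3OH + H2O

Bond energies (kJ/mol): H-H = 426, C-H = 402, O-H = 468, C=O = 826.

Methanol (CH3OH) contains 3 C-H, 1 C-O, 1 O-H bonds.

D(C-O) ≈ 372 kJ/mol

Let D be the C-O bond energy.
Σ(broken) = 2×826 + 3×426 = 2930
Σ(formed) = 3×402 + 1×D + 3×468 = 2610 + D
ΔH = Σ(broken) − Σ(formed) = (2930) − (2610 + D) = +320 − D
Setting this equal to −52 kJ gives D = 372 kJ/mol.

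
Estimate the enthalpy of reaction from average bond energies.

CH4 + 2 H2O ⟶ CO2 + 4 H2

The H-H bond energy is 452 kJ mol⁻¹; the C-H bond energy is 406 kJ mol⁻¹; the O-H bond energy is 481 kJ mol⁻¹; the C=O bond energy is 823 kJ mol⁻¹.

ΔH ≈ +94 kJ

Bonds broken (reactants):
  C-H: 4 × 406 = 1624
  O-H: 4 × 481 = 1924
  Σ(broken) = 3548 kJ
Bonds formed (products):
  C=O: 2 × 823 = 1646
  H-H: 4 × 452 = 1808
  Σ(formed) = 3454 kJ
ΔH = Σ(broken) − Σ(formed) = 3548 − 3454 = +94 kJ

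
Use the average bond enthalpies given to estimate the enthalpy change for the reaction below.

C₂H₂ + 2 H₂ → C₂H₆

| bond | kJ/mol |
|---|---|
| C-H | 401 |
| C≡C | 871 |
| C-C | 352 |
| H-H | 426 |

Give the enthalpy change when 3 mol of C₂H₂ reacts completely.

ΔH = −699 kJ

Bonds broken (reactants):
  C≡C: 1 × 871 = 871
  C-H: 2 × 401 = 802
  H-H: 2 × 426 = 852
  Σ(broken) = 2525 kJ
Bonds formed (products):
  C-C: 1 × 352 = 352
  C-H: 6 × 401 = 2406
  Σ(formed) = 2758 kJ
ΔH = Σ(broken) − Σ(formed) = 2525 − 2758 = −233 kJ
For 3× the reaction as written: 3 × (−233) = −699 kJ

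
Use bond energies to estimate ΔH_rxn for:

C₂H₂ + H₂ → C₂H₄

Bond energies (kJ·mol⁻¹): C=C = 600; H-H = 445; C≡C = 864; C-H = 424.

ΔH ≈ −139 kJ

Bonds broken (reactants):
  C≡C: 1 × 864 = 864
  C-H: 2 × 424 = 848
  H-H: 1 × 445 = 445
  Σ(broken) = 2157 kJ
Bonds formed (products):
  C-H: 4 × 424 = 1696
  C=C: 1 × 600 = 600
  Σ(formed) = 2296 kJ
ΔH = Σ(broken) − Σ(formed) = 2157 − 2296 = −139 kJ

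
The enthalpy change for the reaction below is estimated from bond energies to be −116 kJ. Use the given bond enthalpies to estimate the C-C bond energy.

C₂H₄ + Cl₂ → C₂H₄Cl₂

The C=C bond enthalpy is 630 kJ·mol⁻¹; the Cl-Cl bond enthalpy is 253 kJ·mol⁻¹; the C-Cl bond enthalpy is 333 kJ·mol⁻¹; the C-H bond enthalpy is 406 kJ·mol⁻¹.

D(C-C) ≈ 333 kJ/mol

Let D be the C-C bond energy.
Σ(broken) = 4×406 + 1×630 + 1×253 = 2507
Σ(formed) = 1×D + 2×333 + 4×406 = 2290 + D
ΔH = Σ(broken) − Σ(formed) = (2507) − (2290 + D) = +217 − D
Setting this equal to −116 kJ gives D = 333 kJ/mol.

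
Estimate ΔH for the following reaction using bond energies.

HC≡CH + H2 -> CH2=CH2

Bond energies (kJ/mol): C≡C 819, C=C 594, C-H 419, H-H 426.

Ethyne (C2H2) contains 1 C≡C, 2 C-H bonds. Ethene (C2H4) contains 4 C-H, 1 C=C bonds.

ΔH ≈ −187 kJ

Bonds broken (reactants):
  C≡C: 1 × 819 = 819
  C-H: 2 × 419 = 838
  H-H: 1 × 426 = 426
  Σ(broken) = 2083 kJ
Bonds formed (products):
  C-H: 4 × 419 = 1676
  C=C: 1 × 594 = 594
  Σ(formed) = 2270 kJ
ΔH = Σ(broken) − Σ(formed) = 2083 − 2270 = −187 kJ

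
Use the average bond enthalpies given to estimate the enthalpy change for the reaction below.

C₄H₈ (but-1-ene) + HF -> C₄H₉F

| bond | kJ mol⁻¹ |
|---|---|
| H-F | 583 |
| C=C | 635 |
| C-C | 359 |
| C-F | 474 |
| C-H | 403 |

Bonds broken (reactants):
  C-C: 2 × 359 = 718
  C-H: 8 × 403 = 3224
  C=C: 1 × 635 = 635
  H-F: 1 × 583 = 583
  Σ(broken) = 5160 kJ
Bonds formed (products):
  C-C: 3 × 359 = 1077
  C-F: 1 × 474 = 474
  C-H: 9 × 403 = 3627
  Σ(formed) = 5178 kJ
ΔH = Σ(broken) − Σ(formed) = 5160 − 5178 = −18 kJ

ΔH ≈ −18 kJ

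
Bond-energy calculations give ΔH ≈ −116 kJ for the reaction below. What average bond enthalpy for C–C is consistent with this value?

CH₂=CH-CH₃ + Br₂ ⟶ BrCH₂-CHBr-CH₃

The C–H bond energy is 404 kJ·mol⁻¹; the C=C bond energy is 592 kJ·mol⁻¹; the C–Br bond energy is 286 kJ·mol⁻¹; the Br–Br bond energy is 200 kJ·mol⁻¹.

D(C–C) ≈ 336 kJ/mol

Let D be the C–C bond energy.
Σ(broken) = 1×200 + 1×D + 6×404 + 1×592 = 3216 + D
Σ(formed) = 2×286 + 2×D + 6×404 = 2996 + 2D
ΔH = Σ(broken) − Σ(formed) = (3216 + D) − (2996 + 2D) = +220 − D
Setting this equal to −116 kJ gives D = 336 kJ/mol.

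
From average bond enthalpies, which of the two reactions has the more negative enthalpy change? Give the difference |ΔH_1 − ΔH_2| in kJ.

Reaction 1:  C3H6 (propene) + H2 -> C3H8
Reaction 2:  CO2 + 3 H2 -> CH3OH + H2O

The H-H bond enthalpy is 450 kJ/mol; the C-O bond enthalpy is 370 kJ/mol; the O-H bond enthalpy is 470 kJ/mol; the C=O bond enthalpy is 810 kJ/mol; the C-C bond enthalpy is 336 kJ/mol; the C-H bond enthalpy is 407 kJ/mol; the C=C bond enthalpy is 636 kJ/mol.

Reaction 1, by 33 kJ

Reaction 1:
  Bonds broken (reactants):
    C-C: 1 × 336 = 336
    C-H: 6 × 407 = 2442
    C=C: 1 × 636 = 636
    H-H: 1 × 450 = 450
    Σ(broken) = 3864 kJ
  Bonds formed (products):
    C-C: 2 × 336 = 672
    C-H: 8 × 407 = 3256
    Σ(formed) = 3928 kJ
  ΔH_1 = 3864 − 3928 = −64 kJ
Reaction 2:
  Bonds broken (reactants):
    C=O: 2 × 810 = 1620
    H-H: 3 × 450 = 1350
    Σ(broken) = 2970 kJ
  Bonds formed (products):
    C-H: 3 × 407 = 1221
    C-O: 1 × 370 = 370
    O-H: 3 × 470 = 1410
    Σ(formed) = 3001 kJ
  ΔH_2 = 2970 − 3001 = −31 kJ
ΔH_1 − ΔH_2 = −33 kJ, so reaction 1 has the more negative ΔH; |ΔH_1 − ΔH_2| = 33 kJ.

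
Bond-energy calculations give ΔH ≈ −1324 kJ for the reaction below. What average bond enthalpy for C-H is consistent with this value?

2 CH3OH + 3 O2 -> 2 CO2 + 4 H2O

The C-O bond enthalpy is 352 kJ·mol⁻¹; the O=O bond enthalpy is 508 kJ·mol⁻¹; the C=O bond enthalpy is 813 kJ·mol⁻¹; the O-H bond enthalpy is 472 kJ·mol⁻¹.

D(C-H) ≈ 422 kJ/mol

Let D be the C-H bond energy.
Σ(broken) = 6×D + 2×352 + 2×472 + 3×508 = 3172 + 6D
Σ(formed) = 4×813 + 8×472 = 7028
ΔH = Σ(broken) − Σ(formed) = (3172 + 6D) − (7028) = −3856 + 6D
Setting this equal to −1324 kJ gives 6D = 2532, so D = 422 kJ/mol.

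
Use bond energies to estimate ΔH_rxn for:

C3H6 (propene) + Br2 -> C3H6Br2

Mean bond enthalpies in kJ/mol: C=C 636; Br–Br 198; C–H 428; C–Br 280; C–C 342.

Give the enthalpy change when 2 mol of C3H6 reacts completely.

Bonds broken (reactants):
  Br–Br: 1 × 198 = 198
  C–C: 1 × 342 = 342
  C–H: 6 × 428 = 2568
  C=C: 1 × 636 = 636
  Σ(broken) = 3744 kJ
Bonds formed (products):
  C–Br: 2 × 280 = 560
  C–C: 2 × 342 = 684
  C–H: 6 × 428 = 2568
  Σ(formed) = 3812 kJ
ΔH = Σ(broken) − Σ(formed) = 3744 − 3812 = −68 kJ
For 2× the reaction as written: 2 × (−68) = −136 kJ

ΔH = −136 kJ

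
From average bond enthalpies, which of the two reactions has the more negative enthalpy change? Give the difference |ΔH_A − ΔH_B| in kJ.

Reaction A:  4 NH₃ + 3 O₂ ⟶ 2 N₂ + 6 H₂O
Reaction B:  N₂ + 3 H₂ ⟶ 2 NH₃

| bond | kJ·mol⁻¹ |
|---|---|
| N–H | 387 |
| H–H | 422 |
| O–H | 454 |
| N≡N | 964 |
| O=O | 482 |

Reaction A, by 1194 kJ

Reaction A:
  Bonds broken (reactants):
    N–H: 12 × 387 = 4644
    O=O: 3 × 482 = 1446
    Σ(broken) = 6090 kJ
  Bonds formed (products):
    N≡N: 2 × 964 = 1928
    O–H: 12 × 454 = 5448
    Σ(formed) = 7376 kJ
  ΔH_A = 6090 − 7376 = −1286 kJ
Reaction B:
  Bonds broken (reactants):
    H–H: 3 × 422 = 1266
    N≡N: 1 × 964 = 964
    Σ(broken) = 2230 kJ
  Bonds formed (products):
    N–H: 6 × 387 = 2322
    Σ(formed) = 2322 kJ
  ΔH_B = 2230 − 2322 = −92 kJ
ΔH_A − ΔH_B = −1194 kJ, so reaction A has the more negative ΔH; |ΔH_A − ΔH_B| = 1194 kJ.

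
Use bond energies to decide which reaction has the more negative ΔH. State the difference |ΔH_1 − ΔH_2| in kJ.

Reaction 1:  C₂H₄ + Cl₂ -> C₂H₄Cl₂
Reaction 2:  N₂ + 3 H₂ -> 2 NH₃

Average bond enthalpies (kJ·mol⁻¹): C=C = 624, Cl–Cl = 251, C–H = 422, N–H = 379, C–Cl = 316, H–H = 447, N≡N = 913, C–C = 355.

Reaction 1:
  Bonds broken (reactants):
    C–H: 4 × 422 = 1688
    C=C: 1 × 624 = 624
    Cl–Cl: 1 × 251 = 251
    Σ(broken) = 2563 kJ
  Bonds formed (products):
    C–C: 1 × 355 = 355
    C–Cl: 2 × 316 = 632
    C–H: 4 × 422 = 1688
    Σ(formed) = 2675 kJ
  ΔH_1 = 2563 − 2675 = −112 kJ
Reaction 2:
  Bonds broken (reactants):
    H–H: 3 × 447 = 1341
    N≡N: 1 × 913 = 913
    Σ(broken) = 2254 kJ
  Bonds formed (products):
    N–H: 6 × 379 = 2274
    Σ(formed) = 2274 kJ
  ΔH_2 = 2254 − 2274 = −20 kJ
ΔH_1 − ΔH_2 = −92 kJ, so reaction 1 has the more negative ΔH; |ΔH_1 − ΔH_2| = 92 kJ.

Reaction 1, by 92 kJ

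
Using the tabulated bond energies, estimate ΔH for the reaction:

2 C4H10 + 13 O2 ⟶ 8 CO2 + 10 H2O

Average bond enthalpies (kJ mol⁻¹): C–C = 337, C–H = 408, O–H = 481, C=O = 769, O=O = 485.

ΔH ≈ −5437 kJ

Bonds broken (reactants):
  C–C: 6 × 337 = 2022
  C–H: 20 × 408 = 8160
  O=O: 13 × 485 = 6305
  Σ(broken) = 16487 kJ
Bonds formed (products):
  C=O: 16 × 769 = 12304
  O–H: 20 × 481 = 9620
  Σ(formed) = 21924 kJ
ΔH = Σ(broken) − Σ(formed) = 16487 − 21924 = −5437 kJ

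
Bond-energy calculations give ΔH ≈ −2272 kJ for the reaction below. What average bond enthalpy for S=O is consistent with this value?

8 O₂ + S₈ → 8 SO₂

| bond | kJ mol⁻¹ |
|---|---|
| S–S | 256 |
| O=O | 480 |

D(S=O) ≈ 510 kJ/mol

Let D be the S=O bond energy.
Σ(broken) = 8×480 + 8×256 = 5888
Σ(formed) = 16×D = 16D
ΔH = Σ(broken) − Σ(formed) = (5888) − (16D) = +5888 − 16D
Setting this equal to −2272 kJ gives 16D = 8160, so D = 510 kJ/mol.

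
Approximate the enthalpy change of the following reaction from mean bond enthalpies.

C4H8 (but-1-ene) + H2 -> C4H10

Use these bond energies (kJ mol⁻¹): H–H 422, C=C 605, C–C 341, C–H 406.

ΔH ≈ −126 kJ

Bonds broken (reactants):
  C–C: 2 × 341 = 682
  C–H: 8 × 406 = 3248
  C=C: 1 × 605 = 605
  H–H: 1 × 422 = 422
  Σ(broken) = 4957 kJ
Bonds formed (products):
  C–C: 3 × 341 = 1023
  C–H: 10 × 406 = 4060
  Σ(formed) = 5083 kJ
ΔH = Σ(broken) − Σ(formed) = 4957 − 5083 = −126 kJ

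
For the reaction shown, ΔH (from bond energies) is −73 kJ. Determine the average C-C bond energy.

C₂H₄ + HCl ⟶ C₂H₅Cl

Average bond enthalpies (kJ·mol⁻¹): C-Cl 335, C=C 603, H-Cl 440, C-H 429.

Let D be the C-C bond energy.
Σ(broken) = 4×429 + 1×603 + 1×440 = 2759
Σ(formed) = 1×D + 1×335 + 5×429 = 2480 + D
ΔH = Σ(broken) − Σ(formed) = (2759) − (2480 + D) = +279 − D
Setting this equal to −73 kJ gives D = 352 kJ/mol.

D(C-C) ≈ 352 kJ/mol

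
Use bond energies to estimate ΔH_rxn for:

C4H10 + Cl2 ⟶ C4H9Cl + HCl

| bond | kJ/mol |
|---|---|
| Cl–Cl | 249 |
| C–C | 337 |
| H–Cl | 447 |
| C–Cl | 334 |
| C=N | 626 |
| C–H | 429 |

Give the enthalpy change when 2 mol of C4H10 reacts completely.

ΔH = −206 kJ

Bonds broken (reactants):
  C–C: 3 × 337 = 1011
  C–H: 10 × 429 = 4290
  Cl–Cl: 1 × 249 = 249
  Σ(broken) = 5550 kJ
Bonds formed (products):
  C–C: 3 × 337 = 1011
  C–Cl: 1 × 334 = 334
  C–H: 9 × 429 = 3861
  H–Cl: 1 × 447 = 447
  Σ(formed) = 5653 kJ
ΔH = Σ(broken) − Σ(formed) = 5550 − 5653 = −103 kJ
For 2× the reaction as written: 2 × (−103) = −206 kJ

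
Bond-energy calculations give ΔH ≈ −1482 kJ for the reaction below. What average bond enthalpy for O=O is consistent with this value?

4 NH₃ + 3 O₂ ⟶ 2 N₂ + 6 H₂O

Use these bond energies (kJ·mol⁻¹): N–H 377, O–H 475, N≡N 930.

Let D be the O=O bond energy.
Σ(broken) = 12×377 + 3×D = 4524 + 3D
Σ(formed) = 2×930 + 12×475 = 7560
ΔH = Σ(broken) − Σ(formed) = (4524 + 3D) − (7560) = −3036 + 3D
Setting this equal to −1482 kJ gives 3D = 1554, so D = 518 kJ/mol.

D(O=O) ≈ 518 kJ/mol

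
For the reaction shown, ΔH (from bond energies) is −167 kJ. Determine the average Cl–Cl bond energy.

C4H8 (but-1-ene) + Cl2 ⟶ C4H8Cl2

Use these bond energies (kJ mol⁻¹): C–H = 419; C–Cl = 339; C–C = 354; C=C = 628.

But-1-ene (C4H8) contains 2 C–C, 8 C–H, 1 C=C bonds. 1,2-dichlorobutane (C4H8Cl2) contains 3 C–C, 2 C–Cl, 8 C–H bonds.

D(Cl–Cl) ≈ 237 kJ/mol

Let D be the Cl–Cl bond energy.
Σ(broken) = 2×354 + 8×419 + 1×628 + 1×D = 4688 + D
Σ(formed) = 3×354 + 2×339 + 8×419 = 5092
ΔH = Σ(broken) − Σ(formed) = (4688 + D) − (5092) = −404 + D
Setting this equal to −167 kJ gives D = 237 kJ/mol.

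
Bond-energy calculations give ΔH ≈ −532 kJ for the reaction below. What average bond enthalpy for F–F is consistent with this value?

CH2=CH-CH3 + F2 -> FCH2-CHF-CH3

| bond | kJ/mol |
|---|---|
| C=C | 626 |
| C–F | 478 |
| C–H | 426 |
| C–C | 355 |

D(F–F) ≈ 153 kJ/mol

Let D be the F–F bond energy.
Σ(broken) = 1×355 + 6×426 + 1×626 + 1×D = 3537 + D
Σ(formed) = 2×355 + 2×478 + 6×426 = 4222
ΔH = Σ(broken) − Σ(formed) = (3537 + D) − (4222) = −685 + D
Setting this equal to −532 kJ gives D = 153 kJ/mol.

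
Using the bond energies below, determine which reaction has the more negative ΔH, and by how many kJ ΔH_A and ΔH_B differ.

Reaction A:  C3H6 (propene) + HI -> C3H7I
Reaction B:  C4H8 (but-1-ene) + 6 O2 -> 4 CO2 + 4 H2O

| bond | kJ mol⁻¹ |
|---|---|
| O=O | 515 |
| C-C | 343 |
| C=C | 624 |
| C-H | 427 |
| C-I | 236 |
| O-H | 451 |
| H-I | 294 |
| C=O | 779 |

Reaction B, by 1936 kJ

Reaction A:
  Bonds broken (reactants):
    C-C: 1 × 343 = 343
    C-H: 6 × 427 = 2562
    C=C: 1 × 624 = 624
    H-I: 1 × 294 = 294
    Σ(broken) = 3823 kJ
  Bonds formed (products):
    C-C: 2 × 343 = 686
    C-H: 7 × 427 = 2989
    C-I: 1 × 236 = 236
    Σ(formed) = 3911 kJ
  ΔH_A = 3823 − 3911 = −88 kJ
Reaction B:
  Bonds broken (reactants):
    C-C: 2 × 343 = 686
    C-H: 8 × 427 = 3416
    C=C: 1 × 624 = 624
    O=O: 6 × 515 = 3090
    Σ(broken) = 7816 kJ
  Bonds formed (products):
    C=O: 8 × 779 = 6232
    O-H: 8 × 451 = 3608
    Σ(formed) = 9840 kJ
  ΔH_B = 7816 − 9840 = −2024 kJ
ΔH_A − ΔH_B = +1936 kJ, so reaction B has the more negative ΔH; |ΔH_A − ΔH_B| = 1936 kJ.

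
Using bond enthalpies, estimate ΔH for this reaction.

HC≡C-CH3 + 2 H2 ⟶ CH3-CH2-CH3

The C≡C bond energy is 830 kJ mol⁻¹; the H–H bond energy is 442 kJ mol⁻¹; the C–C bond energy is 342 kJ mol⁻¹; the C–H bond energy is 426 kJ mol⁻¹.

ΔH ≈ −332 kJ

Bonds broken (reactants):
  C≡C: 1 × 830 = 830
  C–C: 1 × 342 = 342
  C–H: 4 × 426 = 1704
  H–H: 2 × 442 = 884
  Σ(broken) = 3760 kJ
Bonds formed (products):
  C–C: 2 × 342 = 684
  C–H: 8 × 426 = 3408
  Σ(formed) = 4092 kJ
ΔH = Σ(broken) − Σ(formed) = 3760 − 4092 = −332 kJ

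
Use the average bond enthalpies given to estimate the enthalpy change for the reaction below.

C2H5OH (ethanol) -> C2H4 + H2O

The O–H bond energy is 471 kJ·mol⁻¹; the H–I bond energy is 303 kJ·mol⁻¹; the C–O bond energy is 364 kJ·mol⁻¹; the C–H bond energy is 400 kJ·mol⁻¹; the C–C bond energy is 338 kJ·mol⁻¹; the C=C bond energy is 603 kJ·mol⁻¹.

Bonds broken (reactants):
  C–C: 1 × 338 = 338
  C–H: 5 × 400 = 2000
  C–O: 1 × 364 = 364
  O–H: 1 × 471 = 471
  Σ(broken) = 3173 kJ
Bonds formed (products):
  C–H: 4 × 400 = 1600
  C=C: 1 × 603 = 603
  O–H: 2 × 471 = 942
  Σ(formed) = 3145 kJ
ΔH = Σ(broken) − Σ(formed) = 3173 − 3145 = +28 kJ

ΔH ≈ +28 kJ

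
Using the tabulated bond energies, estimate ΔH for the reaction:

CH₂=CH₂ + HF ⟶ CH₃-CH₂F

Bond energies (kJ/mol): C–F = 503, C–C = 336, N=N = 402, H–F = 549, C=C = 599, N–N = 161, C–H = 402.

Bonds broken (reactants):
  C–H: 4 × 402 = 1608
  C=C: 1 × 599 = 599
  H–F: 1 × 549 = 549
  Σ(broken) = 2756 kJ
Bonds formed (products):
  C–C: 1 × 336 = 336
  C–F: 1 × 503 = 503
  C–H: 5 × 402 = 2010
  Σ(formed) = 2849 kJ
ΔH = Σ(broken) − Σ(formed) = 2756 − 2849 = −93 kJ

ΔH ≈ −93 kJ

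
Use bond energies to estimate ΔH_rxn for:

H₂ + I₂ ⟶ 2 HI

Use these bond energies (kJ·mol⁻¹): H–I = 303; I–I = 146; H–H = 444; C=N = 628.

ΔH ≈ −16 kJ

Bonds broken (reactants):
  H–H: 1 × 444 = 444
  I–I: 1 × 146 = 146
  Σ(broken) = 590 kJ
Bonds formed (products):
  H–I: 2 × 303 = 606
  Σ(formed) = 606 kJ
ΔH = Σ(broken) − Σ(formed) = 590 − 606 = −16 kJ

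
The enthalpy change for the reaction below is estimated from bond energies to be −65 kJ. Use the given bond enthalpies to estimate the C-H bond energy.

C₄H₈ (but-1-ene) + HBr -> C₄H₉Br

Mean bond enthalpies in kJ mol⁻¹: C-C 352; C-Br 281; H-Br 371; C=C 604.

D(C-H) ≈ 407 kJ/mol

Let D be the C-H bond energy.
Σ(broken) = 2×352 + 8×D + 1×604 + 1×371 = 1679 + 8D
Σ(formed) = 1×281 + 3×352 + 9×D = 1337 + 9D
ΔH = Σ(broken) − Σ(formed) = (1679 + 8D) − (1337 + 9D) = +342 − D
Setting this equal to −65 kJ gives D = 407 kJ/mol.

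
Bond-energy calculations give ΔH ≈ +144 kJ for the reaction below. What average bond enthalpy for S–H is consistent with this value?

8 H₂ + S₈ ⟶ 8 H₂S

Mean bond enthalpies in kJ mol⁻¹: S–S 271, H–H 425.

Let D be the S–H bond energy.
Σ(broken) = 8×425 + 8×271 = 5568
Σ(formed) = 16×D = 16D
ΔH = Σ(broken) − Σ(formed) = (5568) − (16D) = +5568 − 16D
Setting this equal to +144 kJ gives 16D = 5424, so D = 339 kJ/mol.

D(S–H) ≈ 339 kJ/mol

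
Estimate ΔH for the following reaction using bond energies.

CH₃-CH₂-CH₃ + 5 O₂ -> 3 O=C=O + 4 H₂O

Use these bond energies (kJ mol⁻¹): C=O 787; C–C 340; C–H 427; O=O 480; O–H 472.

ΔH ≈ −2002 kJ

Bonds broken (reactants):
  C–C: 2 × 340 = 680
  C–H: 8 × 427 = 3416
  O=O: 5 × 480 = 2400
  Σ(broken) = 6496 kJ
Bonds formed (products):
  C=O: 6 × 787 = 4722
  O–H: 8 × 472 = 3776
  Σ(formed) = 8498 kJ
ΔH = Σ(broken) − Σ(formed) = 6496 − 8498 = −2002 kJ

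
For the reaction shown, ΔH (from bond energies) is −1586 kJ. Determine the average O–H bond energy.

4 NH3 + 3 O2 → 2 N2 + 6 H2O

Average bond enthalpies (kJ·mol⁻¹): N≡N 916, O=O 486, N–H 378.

Let D be the O–H bond energy.
Σ(broken) = 12×378 + 3×486 = 5994
Σ(formed) = 2×916 + 12×D = 1832 + 12D
ΔH = Σ(broken) − Σ(formed) = (5994) − (1832 + 12D) = +4162 − 12D
Setting this equal to −1586 kJ gives 12D = 5748, so D = 479 kJ/mol.

D(O–H) ≈ 479 kJ/mol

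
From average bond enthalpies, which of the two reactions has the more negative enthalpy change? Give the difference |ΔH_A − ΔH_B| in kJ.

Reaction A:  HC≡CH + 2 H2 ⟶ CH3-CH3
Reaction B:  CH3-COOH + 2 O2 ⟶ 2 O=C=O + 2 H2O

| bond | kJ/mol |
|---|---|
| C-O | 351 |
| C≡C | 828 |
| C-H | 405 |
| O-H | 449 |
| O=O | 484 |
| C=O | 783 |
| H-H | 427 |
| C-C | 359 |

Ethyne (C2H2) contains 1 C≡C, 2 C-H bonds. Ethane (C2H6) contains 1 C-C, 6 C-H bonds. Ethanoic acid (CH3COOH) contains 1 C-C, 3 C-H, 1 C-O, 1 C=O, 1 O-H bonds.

Reaction B, by 506 kJ

Reaction A:
  Bonds broken (reactants):
    C≡C: 1 × 828 = 828
    C-H: 2 × 405 = 810
    H-H: 2 × 427 = 854
    Σ(broken) = 2492 kJ
  Bonds formed (products):
    C-C: 1 × 359 = 359
    C-H: 6 × 405 = 2430
    Σ(formed) = 2789 kJ
  ΔH_A = 2492 − 2789 = −297 kJ
Reaction B:
  Bonds broken (reactants):
    C-C: 1 × 359 = 359
    C-H: 3 × 405 = 1215
    C-O: 1 × 351 = 351
    C=O: 1 × 783 = 783
    O-H: 1 × 449 = 449
    O=O: 2 × 484 = 968
    Σ(broken) = 4125 kJ
  Bonds formed (products):
    C=O: 4 × 783 = 3132
    O-H: 4 × 449 = 1796
    Σ(formed) = 4928 kJ
  ΔH_B = 4125 − 4928 = −803 kJ
ΔH_A − ΔH_B = +506 kJ, so reaction B has the more negative ΔH; |ΔH_A − ΔH_B| = 506 kJ.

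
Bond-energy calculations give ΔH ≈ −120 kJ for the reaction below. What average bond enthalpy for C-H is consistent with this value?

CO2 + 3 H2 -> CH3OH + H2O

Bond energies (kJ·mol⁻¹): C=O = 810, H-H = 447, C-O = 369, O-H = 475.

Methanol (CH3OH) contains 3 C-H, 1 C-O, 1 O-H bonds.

D(C-H) ≈ 429 kJ/mol

Let D be the C-H bond energy.
Σ(broken) = 2×810 + 3×447 = 2961
Σ(formed) = 3×D + 1×369 + 3×475 = 1794 + 3D
ΔH = Σ(broken) − Σ(formed) = (2961) − (1794 + 3D) = +1167 − 3D
Setting this equal to −120 kJ gives 3D = 1287, so D = 429 kJ/mol.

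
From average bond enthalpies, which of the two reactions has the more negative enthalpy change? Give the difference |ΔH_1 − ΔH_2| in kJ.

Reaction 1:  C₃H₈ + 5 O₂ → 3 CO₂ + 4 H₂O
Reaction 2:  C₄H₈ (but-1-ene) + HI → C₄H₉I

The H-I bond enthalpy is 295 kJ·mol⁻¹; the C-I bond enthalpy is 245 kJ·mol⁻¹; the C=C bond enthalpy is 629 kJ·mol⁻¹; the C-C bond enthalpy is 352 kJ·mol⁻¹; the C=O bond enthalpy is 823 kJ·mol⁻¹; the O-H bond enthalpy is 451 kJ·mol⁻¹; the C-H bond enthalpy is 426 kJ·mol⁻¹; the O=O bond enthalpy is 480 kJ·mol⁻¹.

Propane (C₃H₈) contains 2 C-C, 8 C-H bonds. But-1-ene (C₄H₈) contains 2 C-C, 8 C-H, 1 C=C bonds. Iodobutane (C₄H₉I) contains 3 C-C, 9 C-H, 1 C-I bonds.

Reaction 1:
  Bonds broken (reactants):
    C-C: 2 × 352 = 704
    C-H: 8 × 426 = 3408
    O=O: 5 × 480 = 2400
    Σ(broken) = 6512 kJ
  Bonds formed (products):
    C=O: 6 × 823 = 4938
    O-H: 8 × 451 = 3608
    Σ(formed) = 8546 kJ
  ΔH_1 = 6512 − 8546 = −2034 kJ
Reaction 2:
  Bonds broken (reactants):
    C-C: 2 × 352 = 704
    C-H: 8 × 426 = 3408
    C=C: 1 × 629 = 629
    H-I: 1 × 295 = 295
    Σ(broken) = 5036 kJ
  Bonds formed (products):
    C-C: 3 × 352 = 1056
    C-H: 9 × 426 = 3834
    C-I: 1 × 245 = 245
    Σ(formed) = 5135 kJ
  ΔH_2 = 5036 − 5135 = −99 kJ
ΔH_1 − ΔH_2 = −1935 kJ, so reaction 1 has the more negative ΔH; |ΔH_1 − ΔH_2| = 1935 kJ.

Reaction 1, by 1935 kJ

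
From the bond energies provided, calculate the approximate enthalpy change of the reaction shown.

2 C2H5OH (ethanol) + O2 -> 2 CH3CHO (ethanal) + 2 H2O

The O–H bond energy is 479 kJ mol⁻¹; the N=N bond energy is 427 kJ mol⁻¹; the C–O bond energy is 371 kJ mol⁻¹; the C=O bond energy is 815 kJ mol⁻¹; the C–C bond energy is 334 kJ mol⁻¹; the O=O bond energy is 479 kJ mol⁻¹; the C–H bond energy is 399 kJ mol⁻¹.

ΔH ≈ −569 kJ

Bonds broken (reactants):
  C–C: 2 × 334 = 668
  C–H: 10 × 399 = 3990
  C–O: 2 × 371 = 742
  O–H: 2 × 479 = 958
  O=O: 1 × 479 = 479
  Σ(broken) = 6837 kJ
Bonds formed (products):
  C–C: 2 × 334 = 668
  C–H: 8 × 399 = 3192
  C=O: 2 × 815 = 1630
  O–H: 4 × 479 = 1916
  Σ(formed) = 7406 kJ
ΔH = Σ(broken) − Σ(formed) = 6837 − 7406 = −569 kJ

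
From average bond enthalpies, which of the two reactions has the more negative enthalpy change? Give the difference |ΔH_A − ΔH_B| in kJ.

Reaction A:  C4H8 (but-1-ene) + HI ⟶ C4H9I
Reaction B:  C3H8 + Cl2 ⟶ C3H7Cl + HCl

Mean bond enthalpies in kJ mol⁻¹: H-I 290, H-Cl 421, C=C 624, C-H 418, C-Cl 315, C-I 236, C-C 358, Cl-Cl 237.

Reaction A, by 17 kJ

Reaction A:
  Bonds broken (reactants):
    C-C: 2 × 358 = 716
    C-H: 8 × 418 = 3344
    C=C: 1 × 624 = 624
    H-I: 1 × 290 = 290
    Σ(broken) = 4974 kJ
  Bonds formed (products):
    C-C: 3 × 358 = 1074
    C-H: 9 × 418 = 3762
    C-I: 1 × 236 = 236
    Σ(formed) = 5072 kJ
  ΔH_A = 4974 − 5072 = −98 kJ
Reaction B:
  Bonds broken (reactants):
    C-C: 2 × 358 = 716
    C-H: 8 × 418 = 3344
    Cl-Cl: 1 × 237 = 237
    Σ(broken) = 4297 kJ
  Bonds formed (products):
    C-C: 2 × 358 = 716
    C-Cl: 1 × 315 = 315
    C-H: 7 × 418 = 2926
    H-Cl: 1 × 421 = 421
    Σ(formed) = 4378 kJ
  ΔH_B = 4297 − 4378 = −81 kJ
ΔH_A − ΔH_B = −17 kJ, so reaction A has the more negative ΔH; |ΔH_A − ΔH_B| = 17 kJ.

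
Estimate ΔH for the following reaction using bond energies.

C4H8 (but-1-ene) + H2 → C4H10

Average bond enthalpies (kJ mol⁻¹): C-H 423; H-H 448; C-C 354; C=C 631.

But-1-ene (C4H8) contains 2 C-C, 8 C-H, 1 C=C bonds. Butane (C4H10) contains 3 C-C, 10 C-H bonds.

ΔH ≈ −121 kJ

Bonds broken (reactants):
  C-C: 2 × 354 = 708
  C-H: 8 × 423 = 3384
  C=C: 1 × 631 = 631
  H-H: 1 × 448 = 448
  Σ(broken) = 5171 kJ
Bonds formed (products):
  C-C: 3 × 354 = 1062
  C-H: 10 × 423 = 4230
  Σ(formed) = 5292 kJ
ΔH = Σ(broken) − Σ(formed) = 5171 − 5292 = −121 kJ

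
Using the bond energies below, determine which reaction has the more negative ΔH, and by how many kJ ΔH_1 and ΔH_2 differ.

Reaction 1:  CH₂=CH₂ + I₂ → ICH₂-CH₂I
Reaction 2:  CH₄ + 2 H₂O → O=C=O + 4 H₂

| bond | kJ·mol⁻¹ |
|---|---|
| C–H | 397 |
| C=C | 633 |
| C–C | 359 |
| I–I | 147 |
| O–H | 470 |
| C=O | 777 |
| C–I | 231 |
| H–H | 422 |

Reaction 1, by 267 kJ

Reaction 1:
  Bonds broken (reactants):
    C–H: 4 × 397 = 1588
    C=C: 1 × 633 = 633
    I–I: 1 × 147 = 147
    Σ(broken) = 2368 kJ
  Bonds formed (products):
    C–C: 1 × 359 = 359
    C–H: 4 × 397 = 1588
    C–I: 2 × 231 = 462
    Σ(formed) = 2409 kJ
  ΔH_1 = 2368 − 2409 = −41 kJ
Reaction 2:
  Bonds broken (reactants):
    C–H: 4 × 397 = 1588
    O–H: 4 × 470 = 1880
    Σ(broken) = 3468 kJ
  Bonds formed (products):
    C=O: 2 × 777 = 1554
    H–H: 4 × 422 = 1688
    Σ(formed) = 3242 kJ
  ΔH_2 = 3468 − 3242 = +226 kJ
ΔH_1 − ΔH_2 = −267 kJ, so reaction 1 has the more negative ΔH; |ΔH_1 − ΔH_2| = 267 kJ.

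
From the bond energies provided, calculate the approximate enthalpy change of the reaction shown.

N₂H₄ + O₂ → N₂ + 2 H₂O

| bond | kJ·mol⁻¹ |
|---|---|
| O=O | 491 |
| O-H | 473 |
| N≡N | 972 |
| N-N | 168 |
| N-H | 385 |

Bonds broken (reactants):
  N-H: 4 × 385 = 1540
  N-N: 1 × 168 = 168
  O=O: 1 × 491 = 491
  Σ(broken) = 2199 kJ
Bonds formed (products):
  N≡N: 1 × 972 = 972
  O-H: 4 × 473 = 1892
  Σ(formed) = 2864 kJ
ΔH = Σ(broken) − Σ(formed) = 2199 − 2864 = −665 kJ

ΔH ≈ −665 kJ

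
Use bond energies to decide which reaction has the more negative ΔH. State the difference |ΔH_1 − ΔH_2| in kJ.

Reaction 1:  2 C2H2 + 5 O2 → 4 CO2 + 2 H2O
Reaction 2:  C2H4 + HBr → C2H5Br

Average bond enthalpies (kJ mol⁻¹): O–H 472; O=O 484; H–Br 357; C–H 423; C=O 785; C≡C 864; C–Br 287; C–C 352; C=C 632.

Reaction 1, by 2255 kJ

Reaction 1:
  Bonds broken (reactants):
    C≡C: 2 × 864 = 1728
    C–H: 4 × 423 = 1692
    O=O: 5 × 484 = 2420
    Σ(broken) = 5840 kJ
  Bonds formed (products):
    C=O: 8 × 785 = 6280
    O–H: 4 × 472 = 1888
    Σ(formed) = 8168 kJ
  ΔH_1 = 5840 − 8168 = −2328 kJ
Reaction 2:
  Bonds broken (reactants):
    C–H: 4 × 423 = 1692
    C=C: 1 × 632 = 632
    H–Br: 1 × 357 = 357
    Σ(broken) = 2681 kJ
  Bonds formed (products):
    C–Br: 1 × 287 = 287
    C–C: 1 × 352 = 352
    C–H: 5 × 423 = 2115
    Σ(formed) = 2754 kJ
  ΔH_2 = 2681 − 2754 = −73 kJ
ΔH_1 − ΔH_2 = −2255 kJ, so reaction 1 has the more negative ΔH; |ΔH_1 − ΔH_2| = 2255 kJ.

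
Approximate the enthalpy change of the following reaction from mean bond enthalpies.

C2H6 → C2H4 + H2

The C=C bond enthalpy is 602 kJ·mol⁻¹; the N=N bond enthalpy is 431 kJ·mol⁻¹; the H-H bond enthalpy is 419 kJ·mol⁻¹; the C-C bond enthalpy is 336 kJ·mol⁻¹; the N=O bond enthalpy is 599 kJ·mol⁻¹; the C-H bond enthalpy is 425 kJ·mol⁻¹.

Bonds broken (reactants):
  C-C: 1 × 336 = 336
  C-H: 6 × 425 = 2550
  Σ(broken) = 2886 kJ
Bonds formed (products):
  C-H: 4 × 425 = 1700
  C=C: 1 × 602 = 602
  H-H: 1 × 419 = 419
  Σ(formed) = 2721 kJ
ΔH = Σ(broken) − Σ(formed) = 2886 − 2721 = +165 kJ

ΔH ≈ +165 kJ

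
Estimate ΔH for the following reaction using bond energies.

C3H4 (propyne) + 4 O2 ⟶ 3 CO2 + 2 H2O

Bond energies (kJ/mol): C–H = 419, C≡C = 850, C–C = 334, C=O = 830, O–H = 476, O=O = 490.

Bonds broken (reactants):
  C≡C: 1 × 850 = 850
  C–C: 1 × 334 = 334
  C–H: 4 × 419 = 1676
  O=O: 4 × 490 = 1960
  Σ(broken) = 4820 kJ
Bonds formed (products):
  C=O: 6 × 830 = 4980
  O–H: 4 × 476 = 1904
  Σ(formed) = 6884 kJ
ΔH = Σ(broken) − Σ(formed) = 4820 − 6884 = −2064 kJ

ΔH ≈ −2064 kJ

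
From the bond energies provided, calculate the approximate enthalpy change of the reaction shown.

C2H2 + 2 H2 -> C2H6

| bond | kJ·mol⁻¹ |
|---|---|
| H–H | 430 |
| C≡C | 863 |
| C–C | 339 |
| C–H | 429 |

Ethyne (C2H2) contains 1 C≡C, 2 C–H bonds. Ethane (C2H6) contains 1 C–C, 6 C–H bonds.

Bonds broken (reactants):
  C≡C: 1 × 863 = 863
  C–H: 2 × 429 = 858
  H–H: 2 × 430 = 860
  Σ(broken) = 2581 kJ
Bonds formed (products):
  C–C: 1 × 339 = 339
  C–H: 6 × 429 = 2574
  Σ(formed) = 2913 kJ
ΔH = Σ(broken) − Σ(formed) = 2581 − 2913 = −332 kJ

ΔH ≈ −332 kJ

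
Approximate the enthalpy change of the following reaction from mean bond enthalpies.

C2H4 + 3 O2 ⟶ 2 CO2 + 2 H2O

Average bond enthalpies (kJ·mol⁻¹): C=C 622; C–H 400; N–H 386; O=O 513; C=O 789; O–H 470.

Bonds broken (reactants):
  C–H: 4 × 400 = 1600
  C=C: 1 × 622 = 622
  O=O: 3 × 513 = 1539
  Σ(broken) = 3761 kJ
Bonds formed (products):
  C=O: 4 × 789 = 3156
  O–H: 4 × 470 = 1880
  Σ(formed) = 5036 kJ
ΔH = Σ(broken) − Σ(formed) = 3761 − 5036 = −1275 kJ

ΔH ≈ −1275 kJ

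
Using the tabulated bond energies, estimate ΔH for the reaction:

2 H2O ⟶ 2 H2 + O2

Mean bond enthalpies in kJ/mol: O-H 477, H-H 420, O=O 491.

ΔH ≈ +577 kJ

Bonds broken (reactants):
  O-H: 4 × 477 = 1908
  Σ(broken) = 1908 kJ
Bonds formed (products):
  H-H: 2 × 420 = 840
  O=O: 1 × 491 = 491
  Σ(formed) = 1331 kJ
ΔH = Σ(broken) − Σ(formed) = 1908 − 1331 = +577 kJ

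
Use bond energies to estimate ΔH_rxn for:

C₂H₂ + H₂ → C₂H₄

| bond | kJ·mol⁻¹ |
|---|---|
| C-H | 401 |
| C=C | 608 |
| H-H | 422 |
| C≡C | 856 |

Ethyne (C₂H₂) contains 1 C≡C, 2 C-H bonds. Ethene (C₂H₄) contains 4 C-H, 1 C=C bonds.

Bonds broken (reactants):
  C≡C: 1 × 856 = 856
  C-H: 2 × 401 = 802
  H-H: 1 × 422 = 422
  Σ(broken) = 2080 kJ
Bonds formed (products):
  C-H: 4 × 401 = 1604
  C=C: 1 × 608 = 608
  Σ(formed) = 2212 kJ
ΔH = Σ(broken) − Σ(formed) = 2080 − 2212 = −132 kJ

ΔH ≈ −132 kJ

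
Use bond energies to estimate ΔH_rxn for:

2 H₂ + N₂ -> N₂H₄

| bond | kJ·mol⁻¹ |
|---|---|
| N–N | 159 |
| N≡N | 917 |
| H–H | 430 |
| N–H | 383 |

Bonds broken (reactants):
  H–H: 2 × 430 = 860
  N≡N: 1 × 917 = 917
  Σ(broken) = 1777 kJ
Bonds formed (products):
  N–H: 4 × 383 = 1532
  N–N: 1 × 159 = 159
  Σ(formed) = 1691 kJ
ΔH = Σ(broken) − Σ(formed) = 1777 − 1691 = +86 kJ

ΔH ≈ +86 kJ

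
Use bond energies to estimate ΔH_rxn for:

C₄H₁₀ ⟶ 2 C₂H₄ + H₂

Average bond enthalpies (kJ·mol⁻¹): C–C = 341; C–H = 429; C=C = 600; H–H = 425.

ΔH ≈ +256 kJ

Bonds broken (reactants):
  C–C: 3 × 341 = 1023
  C–H: 10 × 429 = 4290
  Σ(broken) = 5313 kJ
Bonds formed (products):
  C–H: 8 × 429 = 3432
  C=C: 2 × 600 = 1200
  H–H: 1 × 425 = 425
  Σ(formed) = 5057 kJ
ΔH = Σ(broken) − Σ(formed) = 5313 − 5057 = +256 kJ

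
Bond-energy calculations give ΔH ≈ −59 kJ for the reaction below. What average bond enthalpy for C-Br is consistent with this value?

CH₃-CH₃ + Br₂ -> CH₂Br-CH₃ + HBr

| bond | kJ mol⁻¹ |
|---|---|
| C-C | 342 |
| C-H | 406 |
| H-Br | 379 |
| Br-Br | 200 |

Let D be the C-Br bond energy.
Σ(broken) = 1×200 + 1×342 + 6×406 = 2978
Σ(formed) = 1×D + 1×342 + 5×406 + 1×379 = 2751 + D
ΔH = Σ(broken) − Σ(formed) = (2978) − (2751 + D) = +227 − D
Setting this equal to −59 kJ gives D = 286 kJ/mol.

D(C-Br) ≈ 286 kJ/mol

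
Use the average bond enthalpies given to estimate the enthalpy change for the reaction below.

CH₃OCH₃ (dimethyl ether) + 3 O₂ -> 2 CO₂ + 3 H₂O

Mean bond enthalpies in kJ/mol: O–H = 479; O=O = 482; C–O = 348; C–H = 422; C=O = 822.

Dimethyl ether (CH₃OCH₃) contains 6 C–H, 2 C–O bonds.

ΔH ≈ −1488 kJ

Bonds broken (reactants):
  C–H: 6 × 422 = 2532
  C–O: 2 × 348 = 696
  O=O: 3 × 482 = 1446
  Σ(broken) = 4674 kJ
Bonds formed (products):
  C=O: 4 × 822 = 3288
  O–H: 6 × 479 = 2874
  Σ(formed) = 6162 kJ
ΔH = Σ(broken) − Σ(formed) = 4674 − 6162 = −1488 kJ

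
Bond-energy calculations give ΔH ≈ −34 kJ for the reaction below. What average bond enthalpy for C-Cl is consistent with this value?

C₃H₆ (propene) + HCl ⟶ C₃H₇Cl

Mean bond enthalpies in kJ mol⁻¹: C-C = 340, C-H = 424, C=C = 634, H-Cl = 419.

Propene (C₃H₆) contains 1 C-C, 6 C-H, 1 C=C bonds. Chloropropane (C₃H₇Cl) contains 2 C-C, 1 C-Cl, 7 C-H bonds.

D(C-Cl) ≈ 323 kJ/mol

Let D be the C-Cl bond energy.
Σ(broken) = 1×340 + 6×424 + 1×634 + 1×419 = 3937
Σ(formed) = 2×340 + 1×D + 7×424 = 3648 + D
ΔH = Σ(broken) − Σ(formed) = (3937) − (3648 + D) = +289 − D
Setting this equal to −34 kJ gives D = 323 kJ/mol.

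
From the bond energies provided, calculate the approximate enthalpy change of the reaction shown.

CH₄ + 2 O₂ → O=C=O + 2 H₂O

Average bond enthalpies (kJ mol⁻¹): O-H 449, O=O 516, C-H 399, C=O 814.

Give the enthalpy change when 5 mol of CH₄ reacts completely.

Bonds broken (reactants):
  C-H: 4 × 399 = 1596
  O=O: 2 × 516 = 1032
  Σ(broken) = 2628 kJ
Bonds formed (products):
  C=O: 2 × 814 = 1628
  O-H: 4 × 449 = 1796
  Σ(formed) = 3424 kJ
ΔH = Σ(broken) − Σ(formed) = 2628 − 3424 = −796 kJ
For 5× the reaction as written: 5 × (−796) = −3980 kJ

ΔH = −3980 kJ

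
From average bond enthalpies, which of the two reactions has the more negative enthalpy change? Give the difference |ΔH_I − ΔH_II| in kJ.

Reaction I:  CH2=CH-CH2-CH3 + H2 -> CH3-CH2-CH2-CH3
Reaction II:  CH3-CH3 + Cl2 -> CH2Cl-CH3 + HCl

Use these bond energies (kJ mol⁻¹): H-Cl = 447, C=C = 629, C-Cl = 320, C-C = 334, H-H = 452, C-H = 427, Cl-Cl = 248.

Reaction I:
  Bonds broken (reactants):
    C-C: 2 × 334 = 668
    C-H: 8 × 427 = 3416
    C=C: 1 × 629 = 629
    H-H: 1 × 452 = 452
    Σ(broken) = 5165 kJ
  Bonds formed (products):
    C-C: 3 × 334 = 1002
    C-H: 10 × 427 = 4270
    Σ(formed) = 5272 kJ
  ΔH_I = 5165 − 5272 = −107 kJ
Reaction II:
  Bonds broken (reactants):
    C-C: 1 × 334 = 334
    C-H: 6 × 427 = 2562
    Cl-Cl: 1 × 248 = 248
    Σ(broken) = 3144 kJ
  Bonds formed (products):
    C-C: 1 × 334 = 334
    C-Cl: 1 × 320 = 320
    C-H: 5 × 427 = 2135
    H-Cl: 1 × 447 = 447
    Σ(formed) = 3236 kJ
  ΔH_II = 3144 − 3236 = −92 kJ
ΔH_I − ΔH_II = −15 kJ, so reaction I has the more negative ΔH; |ΔH_I − ΔH_II| = 15 kJ.

Reaction I, by 15 kJ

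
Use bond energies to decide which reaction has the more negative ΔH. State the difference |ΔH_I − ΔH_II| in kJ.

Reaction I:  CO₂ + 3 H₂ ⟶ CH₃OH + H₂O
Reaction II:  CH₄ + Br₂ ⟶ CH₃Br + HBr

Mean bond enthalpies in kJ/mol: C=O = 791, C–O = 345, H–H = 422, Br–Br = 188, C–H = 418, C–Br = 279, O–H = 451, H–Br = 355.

Reaction I, by 76 kJ

Reaction I:
  Bonds broken (reactants):
    C=O: 2 × 791 = 1582
    H–H: 3 × 422 = 1266
    Σ(broken) = 2848 kJ
  Bonds formed (products):
    C–H: 3 × 418 = 1254
    C–O: 1 × 345 = 345
    O–H: 3 × 451 = 1353
    Σ(formed) = 2952 kJ
  ΔH_I = 2848 − 2952 = −104 kJ
Reaction II:
  Bonds broken (reactants):
    Br–Br: 1 × 188 = 188
    C–H: 4 × 418 = 1672
    Σ(broken) = 1860 kJ
  Bonds formed (products):
    C–Br: 1 × 279 = 279
    C–H: 3 × 418 = 1254
    H–Br: 1 × 355 = 355
    Σ(formed) = 1888 kJ
  ΔH_II = 1860 − 1888 = −28 kJ
ΔH_I − ΔH_II = −76 kJ, so reaction I has the more negative ΔH; |ΔH_I − ΔH_II| = 76 kJ.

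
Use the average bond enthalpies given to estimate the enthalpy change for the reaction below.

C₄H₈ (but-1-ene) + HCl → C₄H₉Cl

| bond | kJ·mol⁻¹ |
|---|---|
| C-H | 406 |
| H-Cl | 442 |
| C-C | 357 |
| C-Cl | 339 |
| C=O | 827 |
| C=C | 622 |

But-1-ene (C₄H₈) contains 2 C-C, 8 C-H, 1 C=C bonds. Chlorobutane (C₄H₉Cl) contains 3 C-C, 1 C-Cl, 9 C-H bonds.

Bonds broken (reactants):
  C-C: 2 × 357 = 714
  C-H: 8 × 406 = 3248
  C=C: 1 × 622 = 622
  H-Cl: 1 × 442 = 442
  Σ(broken) = 5026 kJ
Bonds formed (products):
  C-C: 3 × 357 = 1071
  C-Cl: 1 × 339 = 339
  C-H: 9 × 406 = 3654
  Σ(formed) = 5064 kJ
ΔH = Σ(broken) − Σ(formed) = 5026 − 5064 = −38 kJ

ΔH ≈ −38 kJ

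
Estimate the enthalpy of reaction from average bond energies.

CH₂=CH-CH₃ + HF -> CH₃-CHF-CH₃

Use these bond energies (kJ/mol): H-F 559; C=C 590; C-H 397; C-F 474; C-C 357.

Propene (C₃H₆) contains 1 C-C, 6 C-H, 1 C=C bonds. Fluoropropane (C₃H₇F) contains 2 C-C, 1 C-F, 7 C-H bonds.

Bonds broken (reactants):
  C-C: 1 × 357 = 357
  C-H: 6 × 397 = 2382
  C=C: 1 × 590 = 590
  H-F: 1 × 559 = 559
  Σ(broken) = 3888 kJ
Bonds formed (products):
  C-C: 2 × 357 = 714
  C-F: 1 × 474 = 474
  C-H: 7 × 397 = 2779
  Σ(formed) = 3967 kJ
ΔH = Σ(broken) − Σ(formed) = 3888 − 3967 = −79 kJ

ΔH ≈ −79 kJ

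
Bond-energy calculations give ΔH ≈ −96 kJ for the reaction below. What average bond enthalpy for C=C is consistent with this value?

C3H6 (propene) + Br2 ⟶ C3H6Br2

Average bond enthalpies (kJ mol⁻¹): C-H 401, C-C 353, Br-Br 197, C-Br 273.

Let D be the C=C bond energy.
Σ(broken) = 1×197 + 1×353 + 6×401 + 1×D = 2956 + D
Σ(formed) = 2×273 + 2×353 + 6×401 = 3658
ΔH = Σ(broken) − Σ(formed) = (2956 + D) − (3658) = −702 + D
Setting this equal to −96 kJ gives D = 606 kJ/mol.

D(C=C) ≈ 606 kJ/mol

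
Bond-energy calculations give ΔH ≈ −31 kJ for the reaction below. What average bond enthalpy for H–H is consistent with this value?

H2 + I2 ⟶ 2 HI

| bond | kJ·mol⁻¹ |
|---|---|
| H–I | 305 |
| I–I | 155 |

Let D be the H–H bond energy.
Σ(broken) = 1×D + 1×155 = 155 + D
Σ(formed) = 2×305 = 610
ΔH = Σ(broken) − Σ(formed) = (155 + D) − (610) = −455 + D
Setting this equal to −31 kJ gives D = 424 kJ/mol.

D(H–H) ≈ 424 kJ/mol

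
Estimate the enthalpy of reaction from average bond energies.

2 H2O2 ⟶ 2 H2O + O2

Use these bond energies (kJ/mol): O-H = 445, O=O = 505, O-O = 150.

Bonds broken (reactants):
  O-H: 4 × 445 = 1780
  O-O: 2 × 150 = 300
  Σ(broken) = 2080 kJ
Bonds formed (products):
  O-H: 4 × 445 = 1780
  O=O: 1 × 505 = 505
  Σ(formed) = 2285 kJ
ΔH = Σ(broken) − Σ(formed) = 2080 − 2285 = −205 kJ

ΔH ≈ −205 kJ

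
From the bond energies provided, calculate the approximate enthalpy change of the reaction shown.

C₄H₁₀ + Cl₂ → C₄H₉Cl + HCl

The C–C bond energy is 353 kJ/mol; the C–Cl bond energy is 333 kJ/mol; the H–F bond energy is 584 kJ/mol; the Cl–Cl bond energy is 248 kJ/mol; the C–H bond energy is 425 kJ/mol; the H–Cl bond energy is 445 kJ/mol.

ΔH ≈ −105 kJ

Bonds broken (reactants):
  C–C: 3 × 353 = 1059
  C–H: 10 × 425 = 4250
  Cl–Cl: 1 × 248 = 248
  Σ(broken) = 5557 kJ
Bonds formed (products):
  C–C: 3 × 353 = 1059
  C–Cl: 1 × 333 = 333
  C–H: 9 × 425 = 3825
  H–Cl: 1 × 445 = 445
  Σ(formed) = 5662 kJ
ΔH = Σ(broken) − Σ(formed) = 5557 − 5662 = −105 kJ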